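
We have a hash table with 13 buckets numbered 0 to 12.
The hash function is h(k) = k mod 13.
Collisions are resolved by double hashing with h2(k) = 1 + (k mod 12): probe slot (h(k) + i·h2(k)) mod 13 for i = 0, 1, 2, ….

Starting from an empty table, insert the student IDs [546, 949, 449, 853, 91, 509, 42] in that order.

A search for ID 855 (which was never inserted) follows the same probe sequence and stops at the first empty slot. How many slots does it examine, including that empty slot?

546 hashes to 0; slot 0 is free → place at 0.
949 hashes to 0, h2=2; 0 taken → place at 2.
449 hashes to 7; slot 7 is free → place at 7.
853 hashes to 8; slot 8 is free → place at 8.
91 hashes to 0, h2=8; 0,8 taken → place at 3.
509 hashes to 2, h2=6; 2,8 taken → place at 1.
42 hashes to 3, h2=7; 3 taken → place at 10.
Table: [546, 509, 949, 91, ., ., ., 449, 853, ., 42, ., .]
Lookup 855: h=10, h2=4, probe 10,1,5 → slot 5 empty, not found.

3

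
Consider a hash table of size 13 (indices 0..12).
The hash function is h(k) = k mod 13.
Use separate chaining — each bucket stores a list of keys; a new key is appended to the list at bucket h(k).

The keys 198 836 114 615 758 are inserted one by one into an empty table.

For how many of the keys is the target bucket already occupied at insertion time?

198 → bucket 3
836 → bucket 4
114 → bucket 10
615 → bucket 4 (collision)
758 → bucket 4 (collision)
Final buckets:
0: _
1: _
2: _
3: 198
4: 836 -> 615 -> 758
5: _
6: _
7: _
8: _
9: _
10: 114
11: _
12: _

2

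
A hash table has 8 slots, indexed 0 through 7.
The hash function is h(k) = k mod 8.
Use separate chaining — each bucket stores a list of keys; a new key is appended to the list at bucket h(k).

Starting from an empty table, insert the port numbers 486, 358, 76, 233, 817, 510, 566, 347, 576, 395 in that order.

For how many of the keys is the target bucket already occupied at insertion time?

Insert 486: h=6, bucket 6 empty → new chain.
Insert 358: h=6, bucket 6 nonempty → append to chain.
Insert 76: h=4, bucket 4 empty → new chain.
Insert 233: h=1, bucket 1 empty → new chain.
Insert 817: h=1, bucket 1 nonempty → append to chain.
Insert 510: h=6, bucket 6 nonempty → append to chain.
Insert 566: h=6, bucket 6 nonempty → append to chain.
Insert 347: h=3, bucket 3 empty → new chain.
Insert 576: h=0, bucket 0 empty → new chain.
Insert 395: h=3, bucket 3 nonempty → append to chain.
Final buckets:
0: 576
1: 233 -> 817
2: _
3: 347 -> 395
4: 76
5: _
6: 486 -> 358 -> 510 -> 566
7: _

5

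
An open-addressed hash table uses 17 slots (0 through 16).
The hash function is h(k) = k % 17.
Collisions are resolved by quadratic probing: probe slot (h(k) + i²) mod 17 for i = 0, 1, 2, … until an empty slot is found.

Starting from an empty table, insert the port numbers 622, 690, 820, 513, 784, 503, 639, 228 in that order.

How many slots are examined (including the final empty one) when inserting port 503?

3

Insert 622: h=10, slot 10 empty -> index 10.
Insert 690: h=10, slot 10 occupied -> index 11.
Insert 820: h=4, slot 4 empty -> index 4.
Insert 513: h=3, slot 3 empty -> index 3.
Insert 784: h=2, slot 2 empty -> index 2.
Insert 503: h=10, slots 10,11 occupied -> index 14.
Insert 639: h=10, slots 10,11,14,2 occupied -> index 9.
Insert 228: h=7, slot 7 empty -> index 7.
Table: [∅, ∅, 784, 513, 820, ∅, ∅, 228, ∅, 639, 622, 690, ∅, ∅, 503, ∅, ∅]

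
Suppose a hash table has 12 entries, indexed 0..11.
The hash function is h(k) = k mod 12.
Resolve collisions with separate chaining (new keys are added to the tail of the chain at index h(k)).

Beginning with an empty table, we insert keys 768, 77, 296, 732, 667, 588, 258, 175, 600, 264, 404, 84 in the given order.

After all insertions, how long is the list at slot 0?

6

768 -> bucket 0
77 -> bucket 5
296 -> bucket 8
732 -> bucket 0 (collision)
667 -> bucket 7
588 -> bucket 0 (collision)
258 -> bucket 6
175 -> bucket 7 (collision)
600 -> bucket 0 (collision)
264 -> bucket 0 (collision)
404 -> bucket 8 (collision)
84 -> bucket 0 (collision)
Final buckets:
0: 768 -> 732 -> 588 -> 600 -> 264 -> 84
1: .
2: .
3: .
4: .
5: 77
6: 258
7: 667 -> 175
8: 296 -> 404
9: .
10: .
11: .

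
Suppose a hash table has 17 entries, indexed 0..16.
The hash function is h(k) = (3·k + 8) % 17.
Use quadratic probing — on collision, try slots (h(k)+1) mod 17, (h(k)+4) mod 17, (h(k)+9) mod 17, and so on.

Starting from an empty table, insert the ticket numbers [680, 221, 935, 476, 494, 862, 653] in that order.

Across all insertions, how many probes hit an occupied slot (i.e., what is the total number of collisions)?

680 hashes to 8; slot 8 is free → place at 8.
221 hashes to 8; 8 taken → place at 9.
935 hashes to 8; 8,9 taken → place at 12.
476 hashes to 8; 8,9,12 taken → place at 0.
494 hashes to 11; slot 11 is free → place at 11.
862 hashes to 10; slot 10 is free → place at 10.
653 hashes to 12; 12 taken → place at 13.
Table: [476, ∅, ∅, ∅, ∅, ∅, ∅, ∅, 680, 221, 862, 494, 935, 653, ∅, ∅, ∅]

7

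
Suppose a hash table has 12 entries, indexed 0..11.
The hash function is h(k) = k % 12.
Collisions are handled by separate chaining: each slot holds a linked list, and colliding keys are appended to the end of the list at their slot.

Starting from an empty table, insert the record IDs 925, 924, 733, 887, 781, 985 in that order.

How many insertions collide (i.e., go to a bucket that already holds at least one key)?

3

925 → bucket 1
924 → bucket 0
733 → bucket 1 (collision)
887 → bucket 11
781 → bucket 1 (collision)
985 → bucket 1 (collision)
Final buckets:
0: 924
1: 925 -> 733 -> 781 -> 985
2: _
3: _
4: _
5: _
6: _
7: _
8: _
9: _
10: _
11: 887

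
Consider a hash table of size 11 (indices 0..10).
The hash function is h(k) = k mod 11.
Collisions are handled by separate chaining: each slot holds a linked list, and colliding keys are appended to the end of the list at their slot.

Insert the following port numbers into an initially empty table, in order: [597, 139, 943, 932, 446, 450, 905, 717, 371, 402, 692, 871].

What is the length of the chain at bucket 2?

597 -> bucket 3
139 -> bucket 7
943 -> bucket 8
932 -> bucket 8 (collision)
446 -> bucket 6
450 -> bucket 10
905 -> bucket 3 (collision)
717 -> bucket 2
371 -> bucket 8 (collision)
402 -> bucket 6 (collision)
692 -> bucket 10 (collision)
871 -> bucket 2 (collision)
Final buckets:
0: ∅
1: ∅
2: 717 -> 871
3: 597 -> 905
4: ∅
5: ∅
6: 446 -> 402
7: 139
8: 943 -> 932 -> 371
9: ∅
10: 450 -> 692

2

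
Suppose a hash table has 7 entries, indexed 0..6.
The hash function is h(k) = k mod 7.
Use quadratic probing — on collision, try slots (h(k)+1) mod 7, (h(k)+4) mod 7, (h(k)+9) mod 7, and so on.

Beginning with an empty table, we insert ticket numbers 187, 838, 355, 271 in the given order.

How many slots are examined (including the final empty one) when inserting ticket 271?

Insert 187: h=5, slot 5 empty => index 5.
Insert 838: h=5, slot 5 occupied => index 6.
Insert 355: h=5, slots 5,6 occupied => index 2.
Insert 271: h=5, slots 5,6,2 occupied => index 0.
Table: [271, -, 355, -, -, 187, 838]

4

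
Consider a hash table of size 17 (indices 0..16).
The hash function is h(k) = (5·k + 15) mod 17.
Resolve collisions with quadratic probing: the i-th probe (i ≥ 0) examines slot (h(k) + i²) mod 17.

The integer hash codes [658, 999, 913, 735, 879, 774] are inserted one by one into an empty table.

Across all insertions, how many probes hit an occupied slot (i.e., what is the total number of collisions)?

3

658: h=7 => slot 7
999: h=12 => slot 12
913: h=7, probe 7,8 => slot 8
735: h=1 => slot 1
879: h=7, probe 7,8,11 => slot 11
774: h=9 => slot 9
Table: [., 735, ., ., ., ., ., 658, 913, 774, ., 879, 999, ., ., ., .]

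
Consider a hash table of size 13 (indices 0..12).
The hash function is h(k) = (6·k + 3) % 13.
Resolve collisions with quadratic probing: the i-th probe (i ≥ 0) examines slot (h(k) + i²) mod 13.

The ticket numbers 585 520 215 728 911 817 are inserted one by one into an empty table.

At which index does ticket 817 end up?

585: h=3 -> slot 3
520: h=3, probe 3,4 -> slot 4
215: h=6 -> slot 6
728: h=3, probe 3,4,7 -> slot 7
911: h=9 -> slot 9
817: h=4, probe 4,5 -> slot 5
Table: [., ., ., 585, 520, 817, 215, 728, ., 911, ., ., .]

5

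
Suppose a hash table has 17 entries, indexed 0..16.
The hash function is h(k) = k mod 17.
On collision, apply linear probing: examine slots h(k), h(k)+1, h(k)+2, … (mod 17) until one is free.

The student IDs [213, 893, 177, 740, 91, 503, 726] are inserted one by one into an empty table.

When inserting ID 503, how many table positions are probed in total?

3

213: h=9 → slot 9
893: h=9, probe 9,10 → slot 10
177: h=7 → slot 7
740: h=9, probe 9,10,11 → slot 11
91: h=6 → slot 6
503: h=10, probe 10,11,12 → slot 12
726: h=12, probe 12,13 → slot 13
Table: [∅, ∅, ∅, ∅, ∅, ∅, 91, 177, ∅, 213, 893, 740, 503, 726, ∅, ∅, ∅]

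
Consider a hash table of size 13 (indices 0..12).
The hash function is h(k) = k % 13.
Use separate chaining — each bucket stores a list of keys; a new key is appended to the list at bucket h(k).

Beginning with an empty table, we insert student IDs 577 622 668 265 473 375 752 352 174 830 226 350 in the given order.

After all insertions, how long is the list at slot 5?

6

577 -> bucket 5
622 -> bucket 11
668 -> bucket 5 (collision)
265 -> bucket 5 (collision)
473 -> bucket 5 (collision)
375 -> bucket 11 (collision)
752 -> bucket 11 (collision)
352 -> bucket 1
174 -> bucket 5 (collision)
830 -> bucket 11 (collision)
226 -> bucket 5 (collision)
350 -> bucket 12
Final buckets:
0: —
1: 352
2: —
3: —
4: —
5: 577 -> 668 -> 265 -> 473 -> 174 -> 226
6: —
7: —
8: —
9: —
10: —
11: 622 -> 375 -> 752 -> 830
12: 350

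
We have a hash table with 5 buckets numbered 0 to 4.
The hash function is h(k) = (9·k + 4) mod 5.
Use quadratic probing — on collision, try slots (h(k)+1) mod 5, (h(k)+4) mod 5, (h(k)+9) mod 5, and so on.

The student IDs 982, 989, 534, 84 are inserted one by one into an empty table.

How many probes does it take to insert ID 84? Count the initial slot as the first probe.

982 hashes to 2; slot 2 is free -> place at 2.
989 hashes to 0; slot 0 is free -> place at 0.
534 hashes to 0; 0 taken -> place at 1.
84 hashes to 0; 0,1 taken -> place at 4.
Table: [989, 534, 982, ∅, 84]

3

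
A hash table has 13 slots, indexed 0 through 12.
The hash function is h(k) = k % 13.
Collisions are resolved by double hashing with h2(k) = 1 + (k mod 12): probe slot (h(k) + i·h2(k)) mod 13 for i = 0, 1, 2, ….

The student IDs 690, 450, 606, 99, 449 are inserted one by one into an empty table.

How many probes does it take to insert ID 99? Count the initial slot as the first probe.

Insert 690: h=1, slot 1 empty → index 1.
Insert 450: h=8, slot 8 empty → index 8.
Insert 606: h=8, h2=7, slot 8 occupied → index 2.
Insert 99: h=8, h2=4, slot 8 occupied → index 12.
Insert 449: h=7, slot 7 empty → index 7.
Table: [., 690, 606, ., ., ., ., 449, 450, ., ., ., 99]

2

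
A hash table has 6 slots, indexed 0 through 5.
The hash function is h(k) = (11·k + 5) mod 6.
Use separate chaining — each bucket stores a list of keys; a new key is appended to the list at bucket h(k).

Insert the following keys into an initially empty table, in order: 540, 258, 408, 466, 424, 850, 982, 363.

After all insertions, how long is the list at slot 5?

540 → bucket 5
258 → bucket 5 (collision)
408 → bucket 5 (collision)
466 → bucket 1
424 → bucket 1 (collision)
850 → bucket 1 (collision)
982 → bucket 1 (collision)
363 → bucket 2
Final buckets:
0: ∅
1: 466 -> 424 -> 850 -> 982
2: 363
3: ∅
4: ∅
5: 540 -> 258 -> 408

3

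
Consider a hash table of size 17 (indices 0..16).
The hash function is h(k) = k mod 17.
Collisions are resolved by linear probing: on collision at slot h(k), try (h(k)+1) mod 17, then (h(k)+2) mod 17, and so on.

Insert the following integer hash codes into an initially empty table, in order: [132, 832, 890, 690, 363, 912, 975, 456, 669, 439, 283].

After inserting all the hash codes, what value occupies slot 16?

832

Insert 132: h=13, slot 13 empty => index 13.
Insert 832: h=16, slot 16 empty => index 16.
Insert 890: h=6, slot 6 empty => index 6.
Insert 690: h=10, slot 10 empty => index 10.
Insert 363: h=6, slot 6 occupied => index 7.
Insert 912: h=11, slot 11 empty => index 11.
Insert 975: h=6, slots 6,7 occupied => index 8.
Insert 456: h=14, slot 14 empty => index 14.
Insert 669: h=6, slots 6,7,8 occupied => index 9.
Insert 439: h=14, slot 14 occupied => index 15.
Insert 283: h=11, slot 11 occupied => index 12.
Table: [—, —, —, —, —, —, 890, 363, 975, 669, 690, 912, 283, 132, 456, 439, 832]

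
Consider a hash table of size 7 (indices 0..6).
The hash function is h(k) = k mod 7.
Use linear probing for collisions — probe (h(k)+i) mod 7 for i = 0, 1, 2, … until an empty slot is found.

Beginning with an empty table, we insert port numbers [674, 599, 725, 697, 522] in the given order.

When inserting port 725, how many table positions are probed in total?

674 hashes to 2; slot 2 is free -> place at 2.
599 hashes to 4; slot 4 is free -> place at 4.
725 hashes to 4; 4 taken -> place at 5.
697 hashes to 4; 4,5 taken -> place at 6.
522 hashes to 4; 4,5,6 taken -> place at 0.
Table: [522, ∅, 674, ∅, 599, 725, 697]

2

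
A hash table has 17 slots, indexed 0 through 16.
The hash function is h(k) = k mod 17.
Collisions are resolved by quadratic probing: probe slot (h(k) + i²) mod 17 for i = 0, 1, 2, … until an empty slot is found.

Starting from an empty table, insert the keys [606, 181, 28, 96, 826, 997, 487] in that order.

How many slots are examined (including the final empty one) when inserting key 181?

Insert 606: h=11, slot 11 empty => index 11.
Insert 181: h=11, slot 11 occupied => index 12.
Insert 28: h=11, slots 11,12 occupied => index 15.
Insert 96: h=11, slots 11,12,15 occupied => index 3.
Insert 826: h=10, slot 10 empty => index 10.
Insert 997: h=11, slots 11,12,15,3,10 occupied => index 2.
Insert 487: h=11, slots 11,12,15,3,10,2 occupied => index 13.
Table: [∅, ∅, 997, 96, ∅, ∅, ∅, ∅, ∅, ∅, 826, 606, 181, 487, ∅, 28, ∅]

2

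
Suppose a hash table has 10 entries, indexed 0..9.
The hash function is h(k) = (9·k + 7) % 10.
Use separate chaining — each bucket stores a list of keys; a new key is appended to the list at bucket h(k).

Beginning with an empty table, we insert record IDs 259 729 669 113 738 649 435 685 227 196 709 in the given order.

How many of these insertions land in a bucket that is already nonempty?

259 -> bucket 8
729 -> bucket 8 (collision)
669 -> bucket 8 (collision)
113 -> bucket 4
738 -> bucket 9
649 -> bucket 8 (collision)
435 -> bucket 2
685 -> bucket 2 (collision)
227 -> bucket 0
196 -> bucket 1
709 -> bucket 8 (collision)
Final buckets:
0: 227
1: 196
2: 435 -> 685
3: _
4: 113
5: _
6: _
7: _
8: 259 -> 729 -> 669 -> 649 -> 709
9: 738

5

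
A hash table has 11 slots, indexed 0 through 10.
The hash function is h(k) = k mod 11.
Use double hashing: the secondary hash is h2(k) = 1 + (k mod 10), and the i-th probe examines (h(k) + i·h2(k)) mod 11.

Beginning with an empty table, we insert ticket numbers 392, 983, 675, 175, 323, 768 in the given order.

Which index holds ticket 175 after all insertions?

392: h=7 → slot 7
983: h=4 → slot 4
675: h=4, h2=6, probe 4,10 → slot 10
175: h=10, h2=6, probe 10,5 → slot 5
323: h=4, h2=4, probe 4,8 → slot 8
768: h=9 → slot 9
Table: [∅, ∅, ∅, ∅, 983, 175, ∅, 392, 323, 768, 675]

5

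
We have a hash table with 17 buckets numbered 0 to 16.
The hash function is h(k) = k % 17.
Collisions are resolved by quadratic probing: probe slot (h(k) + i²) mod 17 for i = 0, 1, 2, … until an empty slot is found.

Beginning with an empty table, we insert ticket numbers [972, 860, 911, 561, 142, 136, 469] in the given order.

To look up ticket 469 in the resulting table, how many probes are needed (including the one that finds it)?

3

Insert 972: h=3, slot 3 empty -> index 3.
Insert 860: h=10, slot 10 empty -> index 10.
Insert 911: h=10, slot 10 occupied -> index 11.
Insert 561: h=0, slot 0 empty -> index 0.
Insert 142: h=6, slot 6 empty -> index 6.
Insert 136: h=0, slot 0 occupied -> index 1.
Insert 469: h=10, slots 10,11 occupied -> index 14.
Table: [561, 136, _, 972, _, _, 142, _, _, _, 860, 911, _, _, 469, _, _]
Lookup 469: h=10, probe 10,11,14 → found at 14.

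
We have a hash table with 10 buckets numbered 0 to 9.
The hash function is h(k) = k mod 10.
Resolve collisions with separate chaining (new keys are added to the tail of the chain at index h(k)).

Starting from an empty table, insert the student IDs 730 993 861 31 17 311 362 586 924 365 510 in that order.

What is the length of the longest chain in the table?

3

730 → bucket 0
993 → bucket 3
861 → bucket 1
31 → bucket 1 (collision)
17 → bucket 7
311 → bucket 1 (collision)
362 → bucket 2
586 → bucket 6
924 → bucket 4
365 → bucket 5
510 → bucket 0 (collision)
Final buckets:
0: 730 -> 510
1: 861 -> 31 -> 311
2: 362
3: 993
4: 924
5: 365
6: 586
7: 17
8: _
9: _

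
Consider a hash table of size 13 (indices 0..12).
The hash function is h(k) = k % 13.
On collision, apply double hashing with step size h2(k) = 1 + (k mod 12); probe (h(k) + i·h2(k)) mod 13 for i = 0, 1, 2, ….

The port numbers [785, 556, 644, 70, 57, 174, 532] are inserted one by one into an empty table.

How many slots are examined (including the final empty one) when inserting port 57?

2

785 hashes to 5; slot 5 is free -> place at 5.
556 hashes to 10; slot 10 is free -> place at 10.
644 hashes to 7; slot 7 is free -> place at 7.
70 hashes to 5, h2=11; 5 taken -> place at 3.
57 hashes to 5, h2=10; 5 taken -> place at 2.
174 hashes to 5, h2=7; 5 taken -> place at 12.
532 hashes to 12, h2=5; 12 taken -> place at 4.
Table: [., ., 57, 70, 532, 785, ., 644, ., ., 556, ., 174]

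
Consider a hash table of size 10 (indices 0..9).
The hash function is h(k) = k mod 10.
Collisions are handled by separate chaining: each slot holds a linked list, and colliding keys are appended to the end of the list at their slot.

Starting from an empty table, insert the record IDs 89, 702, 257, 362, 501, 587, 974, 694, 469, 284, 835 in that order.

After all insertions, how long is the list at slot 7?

2

89 → bucket 9
702 → bucket 2
257 → bucket 7
362 → bucket 2 (collision)
501 → bucket 1
587 → bucket 7 (collision)
974 → bucket 4
694 → bucket 4 (collision)
469 → bucket 9 (collision)
284 → bucket 4 (collision)
835 → bucket 5
Final buckets:
0: —
1: 501
2: 702 -> 362
3: —
4: 974 -> 694 -> 284
5: 835
6: —
7: 257 -> 587
8: —
9: 89 -> 469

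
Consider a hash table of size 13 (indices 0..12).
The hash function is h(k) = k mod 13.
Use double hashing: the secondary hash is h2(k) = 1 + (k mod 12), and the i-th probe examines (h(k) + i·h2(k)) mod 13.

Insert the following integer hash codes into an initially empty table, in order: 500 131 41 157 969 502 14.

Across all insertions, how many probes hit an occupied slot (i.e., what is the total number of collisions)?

500 hashes to 6; slot 6 is free => place at 6.
131 hashes to 1; slot 1 is free => place at 1.
41 hashes to 2; slot 2 is free => place at 2.
157 hashes to 1, h2=2; 1 taken => place at 3.
969 hashes to 7; slot 7 is free => place at 7.
502 hashes to 8; slot 8 is free => place at 8.
14 hashes to 1, h2=3; 1 taken => place at 4.
Table: [-, 131, 41, 157, 14, -, 500, 969, 502, -, -, -, -]

2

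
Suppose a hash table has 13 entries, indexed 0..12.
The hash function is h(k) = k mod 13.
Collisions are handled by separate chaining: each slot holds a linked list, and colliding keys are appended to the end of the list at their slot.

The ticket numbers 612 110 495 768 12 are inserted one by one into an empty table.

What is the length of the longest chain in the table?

Insert 612: h=1, bucket 1 empty → new chain.
Insert 110: h=6, bucket 6 empty → new chain.
Insert 495: h=1, bucket 1 nonempty → append to chain.
Insert 768: h=1, bucket 1 nonempty → append to chain.
Insert 12: h=12, bucket 12 empty → new chain.
Final buckets:
0: .
1: 612 -> 495 -> 768
2: .
3: .
4: .
5: .
6: 110
7: .
8: .
9: .
10: .
11: .
12: 12

3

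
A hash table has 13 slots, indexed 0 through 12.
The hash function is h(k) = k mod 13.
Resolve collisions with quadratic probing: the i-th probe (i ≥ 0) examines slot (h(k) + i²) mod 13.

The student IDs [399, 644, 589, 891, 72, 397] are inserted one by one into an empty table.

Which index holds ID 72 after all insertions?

399 hashes to 9; slot 9 is free → place at 9.
644 hashes to 7; slot 7 is free → place at 7.
589 hashes to 4; slot 4 is free → place at 4.
891 hashes to 7; 7 taken → place at 8.
72 hashes to 7; 7,8 taken → place at 11.
397 hashes to 7; 7,8,11 taken → place at 3.
Table: [_, _, _, 397, 589, _, _, 644, 891, 399, _, 72, _]

11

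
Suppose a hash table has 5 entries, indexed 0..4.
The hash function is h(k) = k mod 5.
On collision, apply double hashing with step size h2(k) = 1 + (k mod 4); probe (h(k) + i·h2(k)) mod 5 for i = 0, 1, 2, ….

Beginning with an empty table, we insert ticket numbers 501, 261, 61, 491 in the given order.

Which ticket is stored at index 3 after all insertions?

261

501: h=1 => slot 1
261: h=1, h2=2, probe 1,3 => slot 3
61: h=1, h2=2, probe 1,3,0 => slot 0
491: h=1, h2=4, probe 1,0,4 => slot 4
Table: [61, 501, ., 261, 491]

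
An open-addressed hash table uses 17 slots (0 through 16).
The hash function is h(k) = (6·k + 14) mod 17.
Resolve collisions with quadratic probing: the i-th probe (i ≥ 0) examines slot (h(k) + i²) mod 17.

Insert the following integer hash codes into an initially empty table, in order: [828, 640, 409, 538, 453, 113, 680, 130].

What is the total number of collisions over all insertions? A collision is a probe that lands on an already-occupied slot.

Insert 828: h=1, slot 1 empty => index 1.
Insert 640: h=12, slot 12 empty => index 12.
Insert 409: h=3, slot 3 empty => index 3.
Insert 538: h=12, slot 12 occupied => index 13.
Insert 453: h=12, slots 12,13 occupied => index 16.
Insert 113: h=12, slots 12,13,16 occupied => index 4.
Insert 680: h=14, slot 14 empty => index 14.
Insert 130: h=12, slots 12,13,16,4 occupied => index 11.
Table: [∅, 828, ∅, 409, 113, ∅, ∅, ∅, ∅, ∅, ∅, 130, 640, 538, 680, ∅, 453]

10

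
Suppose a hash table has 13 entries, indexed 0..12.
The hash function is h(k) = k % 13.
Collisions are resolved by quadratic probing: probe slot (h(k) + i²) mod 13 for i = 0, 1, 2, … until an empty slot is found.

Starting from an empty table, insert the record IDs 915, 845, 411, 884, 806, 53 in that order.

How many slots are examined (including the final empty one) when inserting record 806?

915 hashes to 5; slot 5 is free => place at 5.
845 hashes to 0; slot 0 is free => place at 0.
411 hashes to 8; slot 8 is free => place at 8.
884 hashes to 0; 0 taken => place at 1.
806 hashes to 0; 0,1 taken => place at 4.
53 hashes to 1; 1 taken => place at 2.
Table: [845, 884, 53, ∅, 806, 915, ∅, ∅, 411, ∅, ∅, ∅, ∅]

3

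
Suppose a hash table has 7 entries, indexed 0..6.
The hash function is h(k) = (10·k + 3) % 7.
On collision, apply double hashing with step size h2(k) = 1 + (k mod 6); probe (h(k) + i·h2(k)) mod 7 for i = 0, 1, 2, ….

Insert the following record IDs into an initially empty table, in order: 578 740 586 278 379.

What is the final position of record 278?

578 hashes to 1; slot 1 is free -> place at 1.
740 hashes to 4; slot 4 is free -> place at 4.
586 hashes to 4, h2=5; 4 taken -> place at 2.
278 hashes to 4, h2=3; 4 taken -> place at 0.
379 hashes to 6; slot 6 is free -> place at 6.
Table: [278, 578, 586, _, 740, _, 379]

0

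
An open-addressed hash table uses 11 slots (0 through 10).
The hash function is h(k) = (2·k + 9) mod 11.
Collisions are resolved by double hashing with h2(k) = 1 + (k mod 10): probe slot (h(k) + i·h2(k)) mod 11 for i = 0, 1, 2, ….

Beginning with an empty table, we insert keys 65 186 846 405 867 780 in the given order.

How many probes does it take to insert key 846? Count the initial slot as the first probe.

3

Insert 65: h=7, slot 7 empty -> index 7.
Insert 186: h=7, h2=7, slot 7 occupied -> index 3.
Insert 846: h=7, h2=7, slots 7,3 occupied -> index 10.
Insert 405: h=5, slot 5 empty -> index 5.
Insert 867: h=5, h2=8, slot 5 occupied -> index 2.
Insert 780: h=7, h2=1, slot 7 occupied -> index 8.
Table: [-, -, 867, 186, -, 405, -, 65, 780, -, 846]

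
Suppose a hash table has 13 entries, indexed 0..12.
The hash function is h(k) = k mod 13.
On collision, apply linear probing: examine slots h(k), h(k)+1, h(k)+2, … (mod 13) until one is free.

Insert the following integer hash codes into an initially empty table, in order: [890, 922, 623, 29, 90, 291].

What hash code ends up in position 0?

Insert 890: h=6, slot 6 empty -> index 6.
Insert 922: h=12, slot 12 empty -> index 12.
Insert 623: h=12, slot 12 occupied -> index 0.
Insert 29: h=3, slot 3 empty -> index 3.
Insert 90: h=12, slots 12,0 occupied -> index 1.
Insert 291: h=5, slot 5 empty -> index 5.
Table: [623, 90, -, 29, -, 291, 890, -, -, -, -, -, 922]

623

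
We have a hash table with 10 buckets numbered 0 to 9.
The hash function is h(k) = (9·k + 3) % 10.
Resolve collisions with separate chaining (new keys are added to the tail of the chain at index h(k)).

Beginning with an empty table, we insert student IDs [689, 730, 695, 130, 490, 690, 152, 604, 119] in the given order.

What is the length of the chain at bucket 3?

4

689 -> bucket 4
730 -> bucket 3
695 -> bucket 8
130 -> bucket 3 (collision)
490 -> bucket 3 (collision)
690 -> bucket 3 (collision)
152 -> bucket 1
604 -> bucket 9
119 -> bucket 4 (collision)
Final buckets:
0: .
1: 152
2: .
3: 730 -> 130 -> 490 -> 690
4: 689 -> 119
5: .
6: .
7: .
8: 695
9: 604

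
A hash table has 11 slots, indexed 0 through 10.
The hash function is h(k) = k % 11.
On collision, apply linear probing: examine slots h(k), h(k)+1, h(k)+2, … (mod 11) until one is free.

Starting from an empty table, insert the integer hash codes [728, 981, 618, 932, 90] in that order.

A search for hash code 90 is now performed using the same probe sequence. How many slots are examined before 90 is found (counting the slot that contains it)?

Insert 728: h=2, slot 2 empty => index 2.
Insert 981: h=2, slot 2 occupied => index 3.
Insert 618: h=2, slots 2,3 occupied => index 4.
Insert 932: h=8, slot 8 empty => index 8.
Insert 90: h=2, slots 2,3,4 occupied => index 5.
Table: [∅, ∅, 728, 981, 618, 90, ∅, ∅, 932, ∅, ∅]
Lookup 90: h=2, probe 2,3,4,5 → found at 5.

4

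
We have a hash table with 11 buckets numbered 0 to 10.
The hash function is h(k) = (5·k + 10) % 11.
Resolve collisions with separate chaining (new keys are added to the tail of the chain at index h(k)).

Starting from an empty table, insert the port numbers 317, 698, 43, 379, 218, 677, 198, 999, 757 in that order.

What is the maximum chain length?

317 -> bucket 0
698 -> bucket 2
43 -> bucket 5
379 -> bucket 2 (collision)
218 -> bucket 0 (collision)
677 -> bucket 7
198 -> bucket 10
999 -> bucket 0 (collision)
757 -> bucket 0 (collision)
Final buckets:
0: 317 -> 218 -> 999 -> 757
1: _
2: 698 -> 379
3: _
4: _
5: 43
6: _
7: 677
8: _
9: _
10: 198

4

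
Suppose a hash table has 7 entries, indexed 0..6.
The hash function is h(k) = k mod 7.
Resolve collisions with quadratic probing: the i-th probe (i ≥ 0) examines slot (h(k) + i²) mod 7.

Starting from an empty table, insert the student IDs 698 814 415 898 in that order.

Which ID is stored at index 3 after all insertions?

415

698: h=5 → slot 5
814: h=2 → slot 2
415: h=2, probe 2,3 → slot 3
898: h=2, probe 2,3,6 → slot 6
Table: [-, -, 814, 415, -, 698, 898]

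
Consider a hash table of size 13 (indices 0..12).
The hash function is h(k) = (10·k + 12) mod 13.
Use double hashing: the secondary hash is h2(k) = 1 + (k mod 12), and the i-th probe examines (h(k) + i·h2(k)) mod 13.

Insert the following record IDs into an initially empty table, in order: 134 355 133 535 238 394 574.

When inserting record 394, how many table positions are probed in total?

3

Insert 134: h=0, slot 0 empty -> index 0.
Insert 355: h=0, h2=8, slot 0 occupied -> index 8.
Insert 133: h=3, slot 3 empty -> index 3.
Insert 535: h=6, slot 6 empty -> index 6.
Insert 238: h=0, h2=11, slot 0 occupied -> index 11.
Insert 394: h=0, h2=11, slots 0,11 occupied -> index 9.
Insert 574: h=6, h2=11, slot 6 occupied -> index 4.
Table: [134, ∅, ∅, 133, 574, ∅, 535, ∅, 355, 394, ∅, 238, ∅]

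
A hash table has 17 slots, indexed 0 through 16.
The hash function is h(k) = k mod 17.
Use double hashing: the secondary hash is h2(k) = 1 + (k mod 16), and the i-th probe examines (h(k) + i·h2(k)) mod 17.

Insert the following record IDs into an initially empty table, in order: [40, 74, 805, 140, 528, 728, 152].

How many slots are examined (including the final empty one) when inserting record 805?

40: h=6 -> slot 6
74: h=6, h2=11, probe 6,0 -> slot 0
805: h=6, h2=6, probe 6,12 -> slot 12
140: h=4 -> slot 4
528: h=1 -> slot 1
728: h=14 -> slot 14
152: h=16 -> slot 16
Table: [74, 528, ∅, ∅, 140, ∅, 40, ∅, ∅, ∅, ∅, ∅, 805, ∅, 728, ∅, 152]

2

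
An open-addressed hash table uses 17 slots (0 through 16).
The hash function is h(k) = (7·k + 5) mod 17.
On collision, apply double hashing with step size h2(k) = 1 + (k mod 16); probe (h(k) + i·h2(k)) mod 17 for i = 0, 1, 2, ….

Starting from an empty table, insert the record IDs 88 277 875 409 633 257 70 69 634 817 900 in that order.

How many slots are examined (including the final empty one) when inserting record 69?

88 hashes to 9; slot 9 is free -> place at 9.
277 hashes to 6; slot 6 is free -> place at 6.
875 hashes to 10; slot 10 is free -> place at 10.
409 hashes to 12; slot 12 is free -> place at 12.
633 hashes to 16; slot 16 is free -> place at 16.
257 hashes to 2; slot 2 is free -> place at 2.
70 hashes to 2, h2=7; 2,9,16,6 taken -> place at 13.
69 hashes to 12, h2=6; 12 taken -> place at 1.
634 hashes to 6, h2=11; 6 taken -> place at 0.
817 hashes to 12, h2=2; 12 taken -> place at 14.
900 hashes to 15; slot 15 is free -> place at 15.
Table: [634, 69, 257, ∅, ∅, ∅, 277, ∅, ∅, 88, 875, ∅, 409, 70, 817, 900, 633]

2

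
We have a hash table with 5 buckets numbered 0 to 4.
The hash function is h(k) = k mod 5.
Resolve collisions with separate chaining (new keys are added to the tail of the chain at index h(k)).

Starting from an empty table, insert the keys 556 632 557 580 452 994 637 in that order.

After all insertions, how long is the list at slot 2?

4

556 → bucket 1
632 → bucket 2
557 → bucket 2 (collision)
580 → bucket 0
452 → bucket 2 (collision)
994 → bucket 4
637 → bucket 2 (collision)
Final buckets:
0: 580
1: 556
2: 632 -> 557 -> 452 -> 637
3: _
4: 994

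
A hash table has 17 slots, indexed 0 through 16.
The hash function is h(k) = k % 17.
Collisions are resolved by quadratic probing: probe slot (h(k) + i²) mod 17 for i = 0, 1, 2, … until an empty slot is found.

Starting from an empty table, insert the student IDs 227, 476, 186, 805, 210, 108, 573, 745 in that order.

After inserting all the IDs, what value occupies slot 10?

210

227: h=6 -> slot 6
476: h=0 -> slot 0
186: h=16 -> slot 16
805: h=6, probe 6,7 -> slot 7
210: h=6, probe 6,7,10 -> slot 10
108: h=6, probe 6,7,10,15 -> slot 15
573: h=12 -> slot 12
745: h=14 -> slot 14
Table: [476, _, _, _, _, _, 227, 805, _, _, 210, _, 573, _, 745, 108, 186]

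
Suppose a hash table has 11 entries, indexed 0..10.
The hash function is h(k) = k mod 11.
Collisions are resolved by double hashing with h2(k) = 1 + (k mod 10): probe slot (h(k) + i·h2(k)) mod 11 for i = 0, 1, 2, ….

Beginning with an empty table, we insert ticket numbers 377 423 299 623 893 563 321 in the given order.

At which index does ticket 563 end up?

10

377: h=3 => slot 3
423: h=5 => slot 5
299: h=2 => slot 2
623: h=7 => slot 7
893: h=2, h2=4, probe 2,6 => slot 6
563: h=2, h2=4, probe 2,6,10 => slot 10
321: h=2, h2=2, probe 2,4 => slot 4
Table: [-, -, 299, 377, 321, 423, 893, 623, -, -, 563]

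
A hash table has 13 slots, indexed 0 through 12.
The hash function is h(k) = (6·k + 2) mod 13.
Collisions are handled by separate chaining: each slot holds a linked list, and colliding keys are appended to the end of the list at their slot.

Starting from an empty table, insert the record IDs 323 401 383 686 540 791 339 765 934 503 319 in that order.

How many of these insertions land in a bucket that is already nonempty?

Insert 323: h=3, bucket 3 empty -> new chain.
Insert 401: h=3, bucket 3 nonempty -> append to chain.
Insert 383: h=12, bucket 12 empty -> new chain.
Insert 686: h=10, bucket 10 empty -> new chain.
Insert 540: h=5, bucket 5 empty -> new chain.
Insert 791: h=3, bucket 3 nonempty -> append to chain.
Insert 339: h=8, bucket 8 empty -> new chain.
Insert 765: h=3, bucket 3 nonempty -> append to chain.
Insert 934: h=3, bucket 3 nonempty -> append to chain.
Insert 503: h=4, bucket 4 empty -> new chain.
Insert 319: h=5, bucket 5 nonempty -> append to chain.
Final buckets:
0: ∅
1: ∅
2: ∅
3: 323 -> 401 -> 791 -> 765 -> 934
4: 503
5: 540 -> 319
6: ∅
7: ∅
8: 339
9: ∅
10: 686
11: ∅
12: 383

5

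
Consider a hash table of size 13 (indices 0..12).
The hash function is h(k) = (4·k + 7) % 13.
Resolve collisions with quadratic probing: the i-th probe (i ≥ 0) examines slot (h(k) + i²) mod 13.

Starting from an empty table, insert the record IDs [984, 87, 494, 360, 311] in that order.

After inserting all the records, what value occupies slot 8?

Insert 984: h=4, slot 4 empty → index 4.
Insert 87: h=4, slot 4 occupied → index 5.
Insert 494: h=7, slot 7 empty → index 7.
Insert 360: h=4, slots 4,5 occupied → index 8.
Insert 311: h=3, slot 3 empty → index 3.
Table: [_, _, _, 311, 984, 87, _, 494, 360, _, _, _, _]

360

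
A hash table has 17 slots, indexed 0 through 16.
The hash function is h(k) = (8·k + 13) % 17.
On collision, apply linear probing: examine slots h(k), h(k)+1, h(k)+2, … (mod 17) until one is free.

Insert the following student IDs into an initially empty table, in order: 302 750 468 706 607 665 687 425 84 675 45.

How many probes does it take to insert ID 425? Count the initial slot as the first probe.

302: h=15 → slot 15
750: h=12 → slot 12
468: h=0 → slot 0
706: h=0, probe 0,1 → slot 1
607: h=7 → slot 7
665: h=12, probe 12,13 → slot 13
687: h=1, probe 1,2 → slot 2
425: h=13, probe 13,14 → slot 14
84: h=5 → slot 5
675: h=7, probe 7,8 → slot 8
45: h=16 → slot 16
Table: [468, 706, 687, ∅, ∅, 84, ∅, 607, 675, ∅, ∅, ∅, 750, 665, 425, 302, 45]

2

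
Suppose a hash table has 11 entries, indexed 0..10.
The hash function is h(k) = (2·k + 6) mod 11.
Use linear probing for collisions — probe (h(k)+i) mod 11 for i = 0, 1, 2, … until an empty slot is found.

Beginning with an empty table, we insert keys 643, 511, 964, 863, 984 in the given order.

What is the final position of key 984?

8

643 hashes to 5; slot 5 is free => place at 5.
511 hashes to 5; 5 taken => place at 6.
964 hashes to 9; slot 9 is free => place at 9.
863 hashes to 5; 5,6 taken => place at 7.
984 hashes to 5; 5,6,7 taken => place at 8.
Table: [_, _, _, _, _, 643, 511, 863, 984, 964, _]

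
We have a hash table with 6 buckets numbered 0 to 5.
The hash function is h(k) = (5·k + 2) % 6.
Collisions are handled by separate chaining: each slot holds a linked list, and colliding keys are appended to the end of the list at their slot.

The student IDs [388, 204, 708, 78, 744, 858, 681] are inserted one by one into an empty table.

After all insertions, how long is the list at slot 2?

5

388 -> bucket 4
204 -> bucket 2
708 -> bucket 2 (collision)
78 -> bucket 2 (collision)
744 -> bucket 2 (collision)
858 -> bucket 2 (collision)
681 -> bucket 5
Final buckets:
0: _
1: _
2: 204 -> 708 -> 78 -> 744 -> 858
3: _
4: 388
5: 681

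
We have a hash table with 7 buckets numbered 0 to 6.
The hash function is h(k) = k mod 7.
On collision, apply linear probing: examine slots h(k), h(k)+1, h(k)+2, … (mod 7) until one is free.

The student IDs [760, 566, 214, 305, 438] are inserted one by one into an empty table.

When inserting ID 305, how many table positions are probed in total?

4

760 hashes to 4; slot 4 is free => place at 4.
566 hashes to 6; slot 6 is free => place at 6.
214 hashes to 4; 4 taken => place at 5.
305 hashes to 4; 4,5,6 taken => place at 0.
438 hashes to 4; 4,5,6,0 taken => place at 1.
Table: [305, 438, ∅, ∅, 760, 214, 566]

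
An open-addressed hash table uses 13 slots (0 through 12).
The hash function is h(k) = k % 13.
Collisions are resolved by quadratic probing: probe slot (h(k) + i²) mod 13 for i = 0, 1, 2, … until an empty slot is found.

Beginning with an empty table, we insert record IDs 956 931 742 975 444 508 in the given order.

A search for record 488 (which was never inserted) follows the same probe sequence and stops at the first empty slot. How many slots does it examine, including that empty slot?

956: h=7 -> slot 7
931: h=8 -> slot 8
742: h=1 -> slot 1
975: h=0 -> slot 0
444: h=2 -> slot 2
508: h=1, probe 1,2,5 -> slot 5
Table: [975, 742, 444, ., ., 508, ., 956, 931, ., ., ., .]
Lookup 488: h=7, probe 7,8,11 → slot 11 empty, not found.

3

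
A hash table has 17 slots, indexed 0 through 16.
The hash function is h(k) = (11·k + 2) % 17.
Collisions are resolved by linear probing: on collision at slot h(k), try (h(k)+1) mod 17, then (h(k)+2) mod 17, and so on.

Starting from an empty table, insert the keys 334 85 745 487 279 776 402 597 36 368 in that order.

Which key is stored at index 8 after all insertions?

597

Insert 334: h=4, slot 4 empty => index 4.
Insert 85: h=2, slot 2 empty => index 2.
Insert 745: h=3, slot 3 empty => index 3.
Insert 487: h=4, slot 4 occupied => index 5.
Insert 279: h=11, slot 11 empty => index 11.
Insert 776: h=4, slots 4,5 occupied => index 6.
Insert 402: h=4, slots 4,5,6 occupied => index 7.
Insert 597: h=7, slot 7 occupied => index 8.
Insert 36: h=7, slots 7,8 occupied => index 9.
Insert 368: h=4, slots 4,5,6,7,8,9 occupied => index 10.
Table: [—, —, 85, 745, 334, 487, 776, 402, 597, 36, 368, 279, —, —, —, —, —]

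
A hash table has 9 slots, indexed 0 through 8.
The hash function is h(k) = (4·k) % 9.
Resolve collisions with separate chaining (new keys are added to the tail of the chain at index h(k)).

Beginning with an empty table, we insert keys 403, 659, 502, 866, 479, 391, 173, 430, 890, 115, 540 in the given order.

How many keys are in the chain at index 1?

4

403 → bucket 1
659 → bucket 8
502 → bucket 1 (collision)
866 → bucket 8 (collision)
479 → bucket 8 (collision)
391 → bucket 7
173 → bucket 8 (collision)
430 → bucket 1 (collision)
890 → bucket 5
115 → bucket 1 (collision)
540 → bucket 0
Final buckets:
0: 540
1: 403 -> 502 -> 430 -> 115
2: _
3: _
4: _
5: 890
6: _
7: 391
8: 659 -> 866 -> 479 -> 173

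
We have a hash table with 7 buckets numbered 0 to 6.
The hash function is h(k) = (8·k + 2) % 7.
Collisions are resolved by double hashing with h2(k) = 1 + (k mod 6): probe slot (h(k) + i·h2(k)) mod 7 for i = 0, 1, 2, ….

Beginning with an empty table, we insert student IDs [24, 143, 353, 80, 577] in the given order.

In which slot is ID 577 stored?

0

24 hashes to 5; slot 5 is free → place at 5.
143 hashes to 5, h2=6; 5 taken → place at 4.
353 hashes to 5, h2=6; 5,4 taken → place at 3.
80 hashes to 5, h2=3; 5 taken → place at 1.
577 hashes to 5, h2=2; 5 taken → place at 0.
Table: [577, 80, -, 353, 143, 24, -]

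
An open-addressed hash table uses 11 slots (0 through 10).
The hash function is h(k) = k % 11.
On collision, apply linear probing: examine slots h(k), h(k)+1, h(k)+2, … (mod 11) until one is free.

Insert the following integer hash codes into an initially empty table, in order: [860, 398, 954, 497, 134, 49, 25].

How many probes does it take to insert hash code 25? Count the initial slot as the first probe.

5

Insert 860: h=2, slot 2 empty → index 2.
Insert 398: h=2, slot 2 occupied → index 3.
Insert 954: h=8, slot 8 empty → index 8.
Insert 497: h=2, slots 2,3 occupied → index 4.
Insert 134: h=2, slots 2,3,4 occupied → index 5.
Insert 49: h=5, slot 5 occupied → index 6.
Insert 25: h=3, slots 3,4,5,6 occupied → index 7.
Table: [∅, ∅, 860, 398, 497, 134, 49, 25, 954, ∅, ∅]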